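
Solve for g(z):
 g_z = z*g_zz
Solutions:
 g(z) = C1 + C2*z^2


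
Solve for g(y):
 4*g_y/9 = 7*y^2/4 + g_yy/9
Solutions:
 g(y) = C1 + C2*exp(4*y) + 21*y^3/16 + 63*y^2/64 + 63*y/128


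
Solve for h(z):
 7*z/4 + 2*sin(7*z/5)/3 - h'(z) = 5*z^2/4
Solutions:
 h(z) = C1 - 5*z^3/12 + 7*z^2/8 - 10*cos(7*z/5)/21


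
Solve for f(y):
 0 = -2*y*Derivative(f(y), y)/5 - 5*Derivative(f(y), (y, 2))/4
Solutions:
 f(y) = C1 + C2*erf(2*y/5)


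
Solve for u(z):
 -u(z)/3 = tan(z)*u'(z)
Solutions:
 u(z) = C1/sin(z)^(1/3)


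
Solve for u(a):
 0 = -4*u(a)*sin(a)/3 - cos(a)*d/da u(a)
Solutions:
 u(a) = C1*cos(a)^(4/3)


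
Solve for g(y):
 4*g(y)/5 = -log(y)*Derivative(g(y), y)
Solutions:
 g(y) = C1*exp(-4*li(y)/5)


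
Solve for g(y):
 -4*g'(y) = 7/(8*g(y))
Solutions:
 g(y) = -sqrt(C1 - 7*y)/4
 g(y) = sqrt(C1 - 7*y)/4


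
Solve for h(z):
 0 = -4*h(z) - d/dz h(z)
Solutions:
 h(z) = C1*exp(-4*z)


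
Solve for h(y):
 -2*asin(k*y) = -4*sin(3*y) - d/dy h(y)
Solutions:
 h(y) = C1 + 2*Piecewise((y*asin(k*y) + sqrt(-k^2*y^2 + 1)/k, Ne(k, 0)), (0, True)) + 4*cos(3*y)/3


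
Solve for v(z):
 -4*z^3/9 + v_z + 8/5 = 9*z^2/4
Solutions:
 v(z) = C1 + z^4/9 + 3*z^3/4 - 8*z/5


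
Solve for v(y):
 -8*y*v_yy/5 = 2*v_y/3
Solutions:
 v(y) = C1 + C2*y^(7/12)


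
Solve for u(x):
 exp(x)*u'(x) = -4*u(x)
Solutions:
 u(x) = C1*exp(4*exp(-x))


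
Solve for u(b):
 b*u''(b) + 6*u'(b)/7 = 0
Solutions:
 u(b) = C1 + C2*b^(1/7)


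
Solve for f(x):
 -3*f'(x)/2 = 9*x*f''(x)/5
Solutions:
 f(x) = C1 + C2*x^(1/6)


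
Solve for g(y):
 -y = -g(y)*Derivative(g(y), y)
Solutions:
 g(y) = -sqrt(C1 + y^2)
 g(y) = sqrt(C1 + y^2)


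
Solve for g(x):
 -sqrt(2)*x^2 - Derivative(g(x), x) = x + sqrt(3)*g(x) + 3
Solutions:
 g(x) = C1*exp(-sqrt(3)*x) - sqrt(6)*x^2/3 - sqrt(3)*x/3 + 2*sqrt(2)*x/3 - sqrt(3) - 2*sqrt(6)/9 + 1/3


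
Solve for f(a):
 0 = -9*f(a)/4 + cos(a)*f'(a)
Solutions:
 f(a) = C1*(sin(a) + 1)^(9/8)/(sin(a) - 1)^(9/8)


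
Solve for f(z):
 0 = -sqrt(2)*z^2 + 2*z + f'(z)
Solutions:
 f(z) = C1 + sqrt(2)*z^3/3 - z^2


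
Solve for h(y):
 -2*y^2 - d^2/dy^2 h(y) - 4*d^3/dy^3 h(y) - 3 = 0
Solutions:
 h(y) = C1 + C2*y + C3*exp(-y/4) - y^4/6 + 8*y^3/3 - 67*y^2/2


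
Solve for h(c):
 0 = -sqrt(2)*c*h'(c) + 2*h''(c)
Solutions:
 h(c) = C1 + C2*erfi(2^(1/4)*c/2)


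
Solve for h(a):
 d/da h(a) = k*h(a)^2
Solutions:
 h(a) = -1/(C1 + a*k)


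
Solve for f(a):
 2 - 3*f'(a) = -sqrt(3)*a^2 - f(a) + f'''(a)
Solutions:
 f(a) = C1*exp(2^(1/3)*a*(-2^(1/3)*(1 + sqrt(5))^(1/3) + 2/(1 + sqrt(5))^(1/3))/4)*sin(2^(1/3)*sqrt(3)*a*(2/(1 + sqrt(5))^(1/3) + 2^(1/3)*(1 + sqrt(5))^(1/3))/4) + C2*exp(2^(1/3)*a*(-2^(1/3)*(1 + sqrt(5))^(1/3) + 2/(1 + sqrt(5))^(1/3))/4)*cos(2^(1/3)*sqrt(3)*a*(2/(1 + sqrt(5))^(1/3) + 2^(1/3)*(1 + sqrt(5))^(1/3))/4) + C3*exp(2^(1/3)*a*(-1/(1 + sqrt(5))^(1/3) + 2^(1/3)*(1 + sqrt(5))^(1/3)/2)) - sqrt(3)*a^2 - 6*sqrt(3)*a - 18*sqrt(3) - 2


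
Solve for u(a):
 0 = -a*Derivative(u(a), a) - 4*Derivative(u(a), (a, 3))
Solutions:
 u(a) = C1 + Integral(C2*airyai(-2^(1/3)*a/2) + C3*airybi(-2^(1/3)*a/2), a)


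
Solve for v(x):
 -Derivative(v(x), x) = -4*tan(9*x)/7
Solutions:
 v(x) = C1 - 4*log(cos(9*x))/63


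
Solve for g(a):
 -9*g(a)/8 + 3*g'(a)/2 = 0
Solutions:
 g(a) = C1*exp(3*a/4)


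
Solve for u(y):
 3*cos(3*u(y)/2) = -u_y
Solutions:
 u(y) = -2*asin((C1 + exp(9*y))/(C1 - exp(9*y)))/3 + 2*pi/3
 u(y) = 2*asin((C1 + exp(9*y))/(C1 - exp(9*y)))/3


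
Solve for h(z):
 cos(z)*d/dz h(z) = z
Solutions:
 h(z) = C1 + Integral(z/cos(z), z)


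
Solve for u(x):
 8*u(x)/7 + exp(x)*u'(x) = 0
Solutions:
 u(x) = C1*exp(8*exp(-x)/7)


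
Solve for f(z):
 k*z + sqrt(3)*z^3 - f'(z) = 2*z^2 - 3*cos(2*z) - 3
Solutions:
 f(z) = C1 + k*z^2/2 + sqrt(3)*z^4/4 - 2*z^3/3 + 3*z + 3*sin(z)*cos(z)


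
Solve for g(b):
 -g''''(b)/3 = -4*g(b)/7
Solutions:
 g(b) = C1*exp(-sqrt(2)*3^(1/4)*7^(3/4)*b/7) + C2*exp(sqrt(2)*3^(1/4)*7^(3/4)*b/7) + C3*sin(sqrt(2)*3^(1/4)*7^(3/4)*b/7) + C4*cos(sqrt(2)*3^(1/4)*7^(3/4)*b/7)


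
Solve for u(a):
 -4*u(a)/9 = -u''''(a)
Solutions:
 u(a) = C1*exp(-sqrt(6)*a/3) + C2*exp(sqrt(6)*a/3) + C3*sin(sqrt(6)*a/3) + C4*cos(sqrt(6)*a/3)


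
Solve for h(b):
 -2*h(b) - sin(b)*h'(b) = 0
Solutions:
 h(b) = C1*(cos(b) + 1)/(cos(b) - 1)


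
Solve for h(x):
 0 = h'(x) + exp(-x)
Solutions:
 h(x) = C1 + exp(-x)


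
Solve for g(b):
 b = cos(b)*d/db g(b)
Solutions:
 g(b) = C1 + Integral(b/cos(b), b)


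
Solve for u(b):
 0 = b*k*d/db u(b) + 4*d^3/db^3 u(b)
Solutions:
 u(b) = C1 + Integral(C2*airyai(2^(1/3)*b*(-k)^(1/3)/2) + C3*airybi(2^(1/3)*b*(-k)^(1/3)/2), b)


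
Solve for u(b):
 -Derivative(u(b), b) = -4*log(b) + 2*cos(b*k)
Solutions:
 u(b) = C1 + 4*b*log(b) - 4*b - 2*Piecewise((sin(b*k)/k, Ne(k, 0)), (b, True))


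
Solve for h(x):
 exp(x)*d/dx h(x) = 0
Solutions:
 h(x) = C1


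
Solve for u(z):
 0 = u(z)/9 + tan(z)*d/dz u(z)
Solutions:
 u(z) = C1/sin(z)^(1/9)


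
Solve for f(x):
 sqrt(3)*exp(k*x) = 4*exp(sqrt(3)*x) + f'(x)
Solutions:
 f(x) = C1 - 4*sqrt(3)*exp(sqrt(3)*x)/3 + sqrt(3)*exp(k*x)/k


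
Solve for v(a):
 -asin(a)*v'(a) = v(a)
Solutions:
 v(a) = C1*exp(-Integral(1/asin(a), a))


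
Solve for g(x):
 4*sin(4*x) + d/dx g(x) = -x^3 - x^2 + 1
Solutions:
 g(x) = C1 - x^4/4 - x^3/3 + x + cos(4*x)


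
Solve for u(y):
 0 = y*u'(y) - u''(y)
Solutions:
 u(y) = C1 + C2*erfi(sqrt(2)*y/2)


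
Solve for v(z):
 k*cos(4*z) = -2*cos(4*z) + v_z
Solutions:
 v(z) = C1 + k*sin(4*z)/4 + sin(4*z)/2


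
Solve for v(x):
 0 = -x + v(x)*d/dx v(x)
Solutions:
 v(x) = -sqrt(C1 + x^2)
 v(x) = sqrt(C1 + x^2)


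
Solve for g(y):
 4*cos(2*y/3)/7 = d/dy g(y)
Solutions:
 g(y) = C1 + 6*sin(2*y/3)/7


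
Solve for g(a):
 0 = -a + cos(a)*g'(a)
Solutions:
 g(a) = C1 + Integral(a/cos(a), a)


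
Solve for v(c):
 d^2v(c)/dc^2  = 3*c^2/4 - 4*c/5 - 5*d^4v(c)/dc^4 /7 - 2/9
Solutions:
 v(c) = C1 + C2*c + C3*sin(sqrt(35)*c/5) + C4*cos(sqrt(35)*c/5) + c^4/16 - 2*c^3/15 - 163*c^2/252


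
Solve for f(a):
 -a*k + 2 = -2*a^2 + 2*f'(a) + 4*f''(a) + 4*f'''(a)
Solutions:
 f(a) = C1 + a^3/3 - a^2*k/4 - 2*a^2 + a*k + 5*a + (C2*sin(a/2) + C3*cos(a/2))*exp(-a/2)


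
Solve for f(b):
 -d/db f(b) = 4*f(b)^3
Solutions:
 f(b) = -sqrt(2)*sqrt(-1/(C1 - 4*b))/2
 f(b) = sqrt(2)*sqrt(-1/(C1 - 4*b))/2


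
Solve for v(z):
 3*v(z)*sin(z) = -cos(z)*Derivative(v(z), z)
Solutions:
 v(z) = C1*cos(z)^3


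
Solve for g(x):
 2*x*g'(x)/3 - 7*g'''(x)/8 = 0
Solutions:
 g(x) = C1 + Integral(C2*airyai(2*2^(1/3)*21^(2/3)*x/21) + C3*airybi(2*2^(1/3)*21^(2/3)*x/21), x)


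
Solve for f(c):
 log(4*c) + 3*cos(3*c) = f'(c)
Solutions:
 f(c) = C1 + c*log(c) - c + 2*c*log(2) + sin(3*c)


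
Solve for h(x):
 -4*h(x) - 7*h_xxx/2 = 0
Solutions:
 h(x) = C3*exp(-2*7^(2/3)*x/7) + (C1*sin(sqrt(3)*7^(2/3)*x/7) + C2*cos(sqrt(3)*7^(2/3)*x/7))*exp(7^(2/3)*x/7)


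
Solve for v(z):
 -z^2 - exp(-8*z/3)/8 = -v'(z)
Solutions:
 v(z) = C1 + z^3/3 - 3*exp(-8*z/3)/64


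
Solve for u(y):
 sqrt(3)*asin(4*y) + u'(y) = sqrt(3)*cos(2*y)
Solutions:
 u(y) = C1 - sqrt(3)*(y*asin(4*y) + sqrt(1 - 16*y^2)/4) + sqrt(3)*sin(2*y)/2


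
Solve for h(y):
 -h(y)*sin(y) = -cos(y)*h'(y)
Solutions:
 h(y) = C1/cos(y)


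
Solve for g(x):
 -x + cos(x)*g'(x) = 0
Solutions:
 g(x) = C1 + Integral(x/cos(x), x)


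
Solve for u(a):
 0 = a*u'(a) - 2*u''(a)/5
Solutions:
 u(a) = C1 + C2*erfi(sqrt(5)*a/2)


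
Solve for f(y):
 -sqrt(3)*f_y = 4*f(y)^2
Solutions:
 f(y) = 3/(C1 + 4*sqrt(3)*y)


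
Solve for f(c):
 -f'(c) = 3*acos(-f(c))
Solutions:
 Integral(1/acos(-_y), (_y, f(c))) = C1 - 3*c


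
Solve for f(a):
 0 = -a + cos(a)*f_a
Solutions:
 f(a) = C1 + Integral(a/cos(a), a)


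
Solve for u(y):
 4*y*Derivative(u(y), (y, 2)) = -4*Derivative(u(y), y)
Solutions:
 u(y) = C1 + C2*log(y)


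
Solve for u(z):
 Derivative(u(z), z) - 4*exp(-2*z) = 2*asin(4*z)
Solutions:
 u(z) = C1 + 2*z*asin(4*z) + sqrt(1 - 16*z^2)/2 - 2*exp(-2*z)


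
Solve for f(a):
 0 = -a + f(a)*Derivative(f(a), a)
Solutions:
 f(a) = -sqrt(C1 + a^2)
 f(a) = sqrt(C1 + a^2)


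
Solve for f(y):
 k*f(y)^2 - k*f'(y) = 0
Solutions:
 f(y) = -1/(C1 + y)


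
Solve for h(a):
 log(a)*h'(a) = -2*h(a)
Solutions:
 h(a) = C1*exp(-2*li(a))


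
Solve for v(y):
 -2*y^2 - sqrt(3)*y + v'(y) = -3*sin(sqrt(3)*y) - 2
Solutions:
 v(y) = C1 + 2*y^3/3 + sqrt(3)*y^2/2 - 2*y + sqrt(3)*cos(sqrt(3)*y)


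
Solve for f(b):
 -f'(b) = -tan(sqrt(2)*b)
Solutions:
 f(b) = C1 - sqrt(2)*log(cos(sqrt(2)*b))/2


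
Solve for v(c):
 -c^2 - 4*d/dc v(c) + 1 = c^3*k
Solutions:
 v(c) = C1 - c^4*k/16 - c^3/12 + c/4


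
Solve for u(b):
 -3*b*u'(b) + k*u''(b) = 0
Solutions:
 u(b) = C1 + C2*erf(sqrt(6)*b*sqrt(-1/k)/2)/sqrt(-1/k)


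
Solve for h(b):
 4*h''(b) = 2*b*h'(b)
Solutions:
 h(b) = C1 + C2*erfi(b/2)


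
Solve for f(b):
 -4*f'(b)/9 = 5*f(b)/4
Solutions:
 f(b) = C1*exp(-45*b/16)


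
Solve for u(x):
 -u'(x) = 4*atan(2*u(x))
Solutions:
 Integral(1/atan(2*_y), (_y, u(x))) = C1 - 4*x


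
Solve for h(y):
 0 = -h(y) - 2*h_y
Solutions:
 h(y) = C1*exp(-y/2)


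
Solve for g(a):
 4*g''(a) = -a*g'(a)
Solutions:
 g(a) = C1 + C2*erf(sqrt(2)*a/4)


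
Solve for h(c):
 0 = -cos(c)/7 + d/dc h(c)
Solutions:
 h(c) = C1 + sin(c)/7


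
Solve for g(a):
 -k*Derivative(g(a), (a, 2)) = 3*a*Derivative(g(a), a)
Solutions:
 g(a) = C1 + C2*sqrt(k)*erf(sqrt(6)*a*sqrt(1/k)/2)


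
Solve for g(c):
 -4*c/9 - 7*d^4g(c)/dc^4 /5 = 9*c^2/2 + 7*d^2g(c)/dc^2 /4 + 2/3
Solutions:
 g(c) = C1 + C2*c + C3*sin(sqrt(5)*c/2) + C4*cos(sqrt(5)*c/2) - 3*c^4/14 - 8*c^3/189 + 28*c^2/15


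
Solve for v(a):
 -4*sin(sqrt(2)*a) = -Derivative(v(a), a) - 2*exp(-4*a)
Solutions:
 v(a) = C1 - 2*sqrt(2)*cos(sqrt(2)*a) + exp(-4*a)/2


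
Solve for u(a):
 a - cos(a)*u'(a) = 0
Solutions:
 u(a) = C1 + Integral(a/cos(a), a)


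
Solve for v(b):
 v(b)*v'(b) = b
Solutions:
 v(b) = -sqrt(C1 + b^2)
 v(b) = sqrt(C1 + b^2)


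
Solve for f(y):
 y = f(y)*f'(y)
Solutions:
 f(y) = -sqrt(C1 + y^2)
 f(y) = sqrt(C1 + y^2)


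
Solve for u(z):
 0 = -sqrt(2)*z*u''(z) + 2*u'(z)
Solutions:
 u(z) = C1 + C2*z^(1 + sqrt(2))


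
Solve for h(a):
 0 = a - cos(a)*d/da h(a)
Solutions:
 h(a) = C1 + Integral(a/cos(a), a)


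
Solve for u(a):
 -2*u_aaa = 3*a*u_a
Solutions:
 u(a) = C1 + Integral(C2*airyai(-2^(2/3)*3^(1/3)*a/2) + C3*airybi(-2^(2/3)*3^(1/3)*a/2), a)


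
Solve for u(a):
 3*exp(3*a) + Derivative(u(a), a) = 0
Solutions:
 u(a) = C1 - exp(3*a)


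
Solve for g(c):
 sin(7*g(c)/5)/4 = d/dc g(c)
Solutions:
 -c/4 + 5*log(cos(7*g(c)/5) - 1)/14 - 5*log(cos(7*g(c)/5) + 1)/14 = C1


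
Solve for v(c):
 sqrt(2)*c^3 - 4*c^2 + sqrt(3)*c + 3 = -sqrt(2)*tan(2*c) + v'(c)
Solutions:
 v(c) = C1 + sqrt(2)*c^4/4 - 4*c^3/3 + sqrt(3)*c^2/2 + 3*c - sqrt(2)*log(cos(2*c))/2


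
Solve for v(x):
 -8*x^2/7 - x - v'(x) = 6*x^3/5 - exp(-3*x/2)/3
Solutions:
 v(x) = C1 - 3*x^4/10 - 8*x^3/21 - x^2/2 - 2*exp(-3*x/2)/9


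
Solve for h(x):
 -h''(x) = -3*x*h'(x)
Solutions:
 h(x) = C1 + C2*erfi(sqrt(6)*x/2)


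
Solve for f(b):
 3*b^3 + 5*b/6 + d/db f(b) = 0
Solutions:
 f(b) = C1 - 3*b^4/4 - 5*b^2/12


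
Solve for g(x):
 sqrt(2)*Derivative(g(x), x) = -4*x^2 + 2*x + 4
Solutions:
 g(x) = C1 - 2*sqrt(2)*x^3/3 + sqrt(2)*x^2/2 + 2*sqrt(2)*x


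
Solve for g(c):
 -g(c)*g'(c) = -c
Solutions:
 g(c) = -sqrt(C1 + c^2)
 g(c) = sqrt(C1 + c^2)


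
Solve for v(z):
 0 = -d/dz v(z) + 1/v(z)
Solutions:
 v(z) = -sqrt(C1 + 2*z)
 v(z) = sqrt(C1 + 2*z)


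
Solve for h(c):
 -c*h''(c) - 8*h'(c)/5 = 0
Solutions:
 h(c) = C1 + C2/c^(3/5)


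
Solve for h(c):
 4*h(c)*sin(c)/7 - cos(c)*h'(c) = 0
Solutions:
 h(c) = C1/cos(c)^(4/7)


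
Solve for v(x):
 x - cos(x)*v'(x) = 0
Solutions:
 v(x) = C1 + Integral(x/cos(x), x)


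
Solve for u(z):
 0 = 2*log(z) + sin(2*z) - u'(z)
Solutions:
 u(z) = C1 + 2*z*log(z) - 2*z - cos(2*z)/2


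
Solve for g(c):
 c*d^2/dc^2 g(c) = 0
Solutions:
 g(c) = C1 + C2*c


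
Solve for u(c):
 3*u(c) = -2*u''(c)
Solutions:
 u(c) = C1*sin(sqrt(6)*c/2) + C2*cos(sqrt(6)*c/2)


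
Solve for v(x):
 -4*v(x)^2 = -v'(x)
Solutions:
 v(x) = -1/(C1 + 4*x)


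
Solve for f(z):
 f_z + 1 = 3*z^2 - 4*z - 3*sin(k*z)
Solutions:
 f(z) = C1 + z^3 - 2*z^2 - z + 3*cos(k*z)/k


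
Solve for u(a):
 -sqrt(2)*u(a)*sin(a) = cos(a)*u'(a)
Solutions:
 u(a) = C1*cos(a)^(sqrt(2))


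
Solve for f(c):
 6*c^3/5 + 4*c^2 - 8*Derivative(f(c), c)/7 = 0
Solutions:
 f(c) = C1 + 21*c^4/80 + 7*c^3/6


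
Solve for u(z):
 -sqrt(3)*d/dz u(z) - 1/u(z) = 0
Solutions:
 u(z) = -sqrt(C1 - 6*sqrt(3)*z)/3
 u(z) = sqrt(C1 - 6*sqrt(3)*z)/3


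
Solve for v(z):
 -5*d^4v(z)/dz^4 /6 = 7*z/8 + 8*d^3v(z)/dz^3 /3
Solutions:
 v(z) = C1 + C2*z + C3*z^2 + C4*exp(-16*z/5) - 7*z^4/512 + 35*z^3/2048


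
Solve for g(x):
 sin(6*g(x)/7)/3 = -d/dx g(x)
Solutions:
 x/3 + 7*log(cos(6*g(x)/7) - 1)/12 - 7*log(cos(6*g(x)/7) + 1)/12 = C1


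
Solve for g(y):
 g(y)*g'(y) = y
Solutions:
 g(y) = -sqrt(C1 + y^2)
 g(y) = sqrt(C1 + y^2)


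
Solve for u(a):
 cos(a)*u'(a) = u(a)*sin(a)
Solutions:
 u(a) = C1/cos(a)


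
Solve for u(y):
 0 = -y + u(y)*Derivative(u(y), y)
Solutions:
 u(y) = -sqrt(C1 + y^2)
 u(y) = sqrt(C1 + y^2)


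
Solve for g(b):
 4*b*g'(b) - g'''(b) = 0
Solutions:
 g(b) = C1 + Integral(C2*airyai(2^(2/3)*b) + C3*airybi(2^(2/3)*b), b)


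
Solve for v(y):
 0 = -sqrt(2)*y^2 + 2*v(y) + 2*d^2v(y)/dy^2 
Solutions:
 v(y) = C1*sin(y) + C2*cos(y) + sqrt(2)*y^2/2 - sqrt(2)


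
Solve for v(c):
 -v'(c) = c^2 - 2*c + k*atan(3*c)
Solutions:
 v(c) = C1 - c^3/3 + c^2 - k*(c*atan(3*c) - log(9*c^2 + 1)/6)


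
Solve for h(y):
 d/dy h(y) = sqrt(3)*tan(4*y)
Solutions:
 h(y) = C1 - sqrt(3)*log(cos(4*y))/4


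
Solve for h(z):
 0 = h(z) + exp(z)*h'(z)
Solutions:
 h(z) = C1*exp(exp(-z))


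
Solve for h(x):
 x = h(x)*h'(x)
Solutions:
 h(x) = -sqrt(C1 + x^2)
 h(x) = sqrt(C1 + x^2)


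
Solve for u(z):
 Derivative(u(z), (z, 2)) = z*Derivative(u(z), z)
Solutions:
 u(z) = C1 + C2*erfi(sqrt(2)*z/2)


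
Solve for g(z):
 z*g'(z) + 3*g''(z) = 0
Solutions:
 g(z) = C1 + C2*erf(sqrt(6)*z/6)


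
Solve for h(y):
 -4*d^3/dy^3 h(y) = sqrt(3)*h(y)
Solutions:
 h(y) = C3*exp(-2^(1/3)*3^(1/6)*y/2) + (C1*sin(2^(1/3)*3^(2/3)*y/4) + C2*cos(2^(1/3)*3^(2/3)*y/4))*exp(2^(1/3)*3^(1/6)*y/4)


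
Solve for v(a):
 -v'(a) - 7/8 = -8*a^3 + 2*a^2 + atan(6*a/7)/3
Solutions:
 v(a) = C1 + 2*a^4 - 2*a^3/3 - a*atan(6*a/7)/3 - 7*a/8 + 7*log(36*a^2 + 49)/36


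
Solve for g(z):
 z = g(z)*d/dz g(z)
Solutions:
 g(z) = -sqrt(C1 + z^2)
 g(z) = sqrt(C1 + z^2)


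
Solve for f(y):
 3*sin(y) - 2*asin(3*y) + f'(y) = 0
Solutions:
 f(y) = C1 + 2*y*asin(3*y) + 2*sqrt(1 - 9*y^2)/3 + 3*cos(y)


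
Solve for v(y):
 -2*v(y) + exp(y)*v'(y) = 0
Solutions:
 v(y) = C1*exp(-2*exp(-y))


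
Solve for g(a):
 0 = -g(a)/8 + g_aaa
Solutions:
 g(a) = C3*exp(a/2) + (C1*sin(sqrt(3)*a/4) + C2*cos(sqrt(3)*a/4))*exp(-a/4)


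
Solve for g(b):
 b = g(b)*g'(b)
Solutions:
 g(b) = -sqrt(C1 + b^2)
 g(b) = sqrt(C1 + b^2)


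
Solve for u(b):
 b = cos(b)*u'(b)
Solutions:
 u(b) = C1 + Integral(b/cos(b), b)


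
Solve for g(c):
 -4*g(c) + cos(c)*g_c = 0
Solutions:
 g(c) = C1*(sin(c)^2 + 2*sin(c) + 1)/(sin(c)^2 - 2*sin(c) + 1)


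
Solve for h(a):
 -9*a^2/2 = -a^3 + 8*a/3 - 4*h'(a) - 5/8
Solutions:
 h(a) = C1 - a^4/16 + 3*a^3/8 + a^2/3 - 5*a/32


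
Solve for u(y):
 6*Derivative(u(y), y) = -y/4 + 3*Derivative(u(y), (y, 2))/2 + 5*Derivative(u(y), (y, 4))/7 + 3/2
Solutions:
 u(y) = C1 + C2*exp(70^(1/3)*y*(-(60 + sqrt(3670))^(1/3) + 70^(1/3)/(60 + sqrt(3670))^(1/3))/20)*sin(sqrt(3)*70^(1/3)*y*(70^(1/3)/(60 + sqrt(3670))^(1/3) + (60 + sqrt(3670))^(1/3))/20) + C3*exp(70^(1/3)*y*(-(60 + sqrt(3670))^(1/3) + 70^(1/3)/(60 + sqrt(3670))^(1/3))/20)*cos(sqrt(3)*70^(1/3)*y*(70^(1/3)/(60 + sqrt(3670))^(1/3) + (60 + sqrt(3670))^(1/3))/20) + C4*exp(-70^(1/3)*y*(-(60 + sqrt(3670))^(1/3) + 70^(1/3)/(60 + sqrt(3670))^(1/3))/10) - y^2/48 + 23*y/96


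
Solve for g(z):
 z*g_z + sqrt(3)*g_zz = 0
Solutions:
 g(z) = C1 + C2*erf(sqrt(2)*3^(3/4)*z/6)


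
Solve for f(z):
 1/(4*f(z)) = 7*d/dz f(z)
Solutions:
 f(z) = -sqrt(C1 + 14*z)/14
 f(z) = sqrt(C1 + 14*z)/14


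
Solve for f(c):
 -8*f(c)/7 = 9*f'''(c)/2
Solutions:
 f(c) = C3*exp(-2*294^(1/3)*c/21) + (C1*sin(3^(5/6)*98^(1/3)*c/21) + C2*cos(3^(5/6)*98^(1/3)*c/21))*exp(294^(1/3)*c/21)


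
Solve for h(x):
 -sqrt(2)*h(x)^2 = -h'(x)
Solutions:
 h(x) = -1/(C1 + sqrt(2)*x)


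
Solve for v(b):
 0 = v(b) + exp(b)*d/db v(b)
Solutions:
 v(b) = C1*exp(exp(-b))


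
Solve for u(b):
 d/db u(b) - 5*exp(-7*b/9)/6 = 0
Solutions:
 u(b) = C1 - 15*exp(-7*b/9)/14


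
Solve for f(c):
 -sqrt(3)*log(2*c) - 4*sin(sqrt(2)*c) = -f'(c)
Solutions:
 f(c) = C1 + sqrt(3)*c*(log(c) - 1) + sqrt(3)*c*log(2) - 2*sqrt(2)*cos(sqrt(2)*c)


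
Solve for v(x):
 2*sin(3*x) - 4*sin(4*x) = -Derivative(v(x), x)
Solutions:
 v(x) = C1 + 2*cos(3*x)/3 - cos(4*x)


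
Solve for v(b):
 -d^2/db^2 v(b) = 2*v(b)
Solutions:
 v(b) = C1*sin(sqrt(2)*b) + C2*cos(sqrt(2)*b)


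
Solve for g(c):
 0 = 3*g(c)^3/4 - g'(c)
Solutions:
 g(c) = -sqrt(2)*sqrt(-1/(C1 + 3*c))
 g(c) = sqrt(2)*sqrt(-1/(C1 + 3*c))


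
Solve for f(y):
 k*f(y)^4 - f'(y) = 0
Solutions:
 f(y) = (-1/(C1 + 3*k*y))^(1/3)
 f(y) = (-1/(C1 + k*y))^(1/3)*(-3^(2/3) - 3*3^(1/6)*I)/6
 f(y) = (-1/(C1 + k*y))^(1/3)*(-3^(2/3) + 3*3^(1/6)*I)/6


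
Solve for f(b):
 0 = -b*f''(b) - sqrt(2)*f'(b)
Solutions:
 f(b) = C1 + C2*b^(1 - sqrt(2))


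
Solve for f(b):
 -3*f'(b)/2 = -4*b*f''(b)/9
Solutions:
 f(b) = C1 + C2*b^(35/8)


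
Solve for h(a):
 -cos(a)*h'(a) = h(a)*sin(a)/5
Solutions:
 h(a) = C1*cos(a)^(1/5)


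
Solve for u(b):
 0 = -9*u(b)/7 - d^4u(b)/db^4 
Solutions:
 u(b) = (C1*sin(sqrt(6)*7^(3/4)*b/14) + C2*cos(sqrt(6)*7^(3/4)*b/14))*exp(-sqrt(6)*7^(3/4)*b/14) + (C3*sin(sqrt(6)*7^(3/4)*b/14) + C4*cos(sqrt(6)*7^(3/4)*b/14))*exp(sqrt(6)*7^(3/4)*b/14)


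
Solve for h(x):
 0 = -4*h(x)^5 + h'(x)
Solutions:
 h(x) = -(-1/(C1 + 16*x))^(1/4)
 h(x) = (-1/(C1 + 16*x))^(1/4)
 h(x) = -I*(-1/(C1 + 16*x))^(1/4)
 h(x) = I*(-1/(C1 + 16*x))^(1/4)


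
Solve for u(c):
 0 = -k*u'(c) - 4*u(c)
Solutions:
 u(c) = C1*exp(-4*c/k)


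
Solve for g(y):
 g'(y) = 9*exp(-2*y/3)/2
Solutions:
 g(y) = C1 - 27*exp(-2*y/3)/4


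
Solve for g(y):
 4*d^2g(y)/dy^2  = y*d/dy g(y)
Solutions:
 g(y) = C1 + C2*erfi(sqrt(2)*y/4)


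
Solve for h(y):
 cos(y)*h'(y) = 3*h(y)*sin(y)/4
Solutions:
 h(y) = C1/cos(y)^(3/4)


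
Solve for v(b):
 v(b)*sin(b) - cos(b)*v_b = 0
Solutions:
 v(b) = C1/cos(b)


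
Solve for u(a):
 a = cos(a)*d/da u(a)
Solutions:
 u(a) = C1 + Integral(a/cos(a), a)


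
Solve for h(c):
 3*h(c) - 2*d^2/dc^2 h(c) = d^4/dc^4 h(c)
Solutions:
 h(c) = C1*exp(-c) + C2*exp(c) + C3*sin(sqrt(3)*c) + C4*cos(sqrt(3)*c)


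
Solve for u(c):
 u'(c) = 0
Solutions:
 u(c) = C1


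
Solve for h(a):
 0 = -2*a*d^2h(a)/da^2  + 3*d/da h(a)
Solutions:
 h(a) = C1 + C2*a^(5/2)


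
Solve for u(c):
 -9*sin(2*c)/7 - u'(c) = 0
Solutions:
 u(c) = C1 + 9*cos(2*c)/14


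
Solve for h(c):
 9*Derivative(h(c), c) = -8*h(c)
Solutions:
 h(c) = C1*exp(-8*c/9)


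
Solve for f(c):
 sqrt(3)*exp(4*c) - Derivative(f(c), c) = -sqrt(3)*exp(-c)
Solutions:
 f(c) = C1 + sqrt(3)*exp(4*c)/4 - sqrt(3)*exp(-c)


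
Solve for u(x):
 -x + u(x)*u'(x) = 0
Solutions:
 u(x) = -sqrt(C1 + x^2)
 u(x) = sqrt(C1 + x^2)


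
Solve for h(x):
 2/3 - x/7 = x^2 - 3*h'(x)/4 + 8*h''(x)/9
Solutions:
 h(x) = C1 + C2*exp(27*x/32) + 4*x^3/9 + 950*x^2/567 + 47192*x/15309


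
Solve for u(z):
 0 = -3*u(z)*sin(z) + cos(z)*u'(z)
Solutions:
 u(z) = C1/cos(z)^3


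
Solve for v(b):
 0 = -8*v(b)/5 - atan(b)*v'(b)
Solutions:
 v(b) = C1*exp(-8*Integral(1/atan(b), b)/5)


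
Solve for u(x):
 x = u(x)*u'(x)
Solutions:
 u(x) = -sqrt(C1 + x^2)
 u(x) = sqrt(C1 + x^2)


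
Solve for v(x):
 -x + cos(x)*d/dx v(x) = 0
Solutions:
 v(x) = C1 + Integral(x/cos(x), x)


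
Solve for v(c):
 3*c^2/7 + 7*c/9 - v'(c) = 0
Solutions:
 v(c) = C1 + c^3/7 + 7*c^2/18


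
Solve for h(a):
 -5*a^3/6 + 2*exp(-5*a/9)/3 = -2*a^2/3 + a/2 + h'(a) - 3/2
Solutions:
 h(a) = C1 - 5*a^4/24 + 2*a^3/9 - a^2/4 + 3*a/2 - 6*exp(-5*a/9)/5


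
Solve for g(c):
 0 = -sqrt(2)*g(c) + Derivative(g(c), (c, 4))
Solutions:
 g(c) = C1*exp(-2^(1/8)*c) + C2*exp(2^(1/8)*c) + C3*sin(2^(1/8)*c) + C4*cos(2^(1/8)*c)


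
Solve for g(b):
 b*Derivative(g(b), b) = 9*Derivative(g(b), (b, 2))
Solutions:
 g(b) = C1 + C2*erfi(sqrt(2)*b/6)


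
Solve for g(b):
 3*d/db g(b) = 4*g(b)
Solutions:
 g(b) = C1*exp(4*b/3)


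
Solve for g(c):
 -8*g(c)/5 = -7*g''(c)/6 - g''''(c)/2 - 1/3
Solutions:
 g(c) = C1*exp(-sqrt(30)*c*sqrt(-35 + sqrt(4105))/30) + C2*exp(sqrt(30)*c*sqrt(-35 + sqrt(4105))/30) + C3*sin(sqrt(30)*c*sqrt(35 + sqrt(4105))/30) + C4*cos(sqrt(30)*c*sqrt(35 + sqrt(4105))/30) + 5/24


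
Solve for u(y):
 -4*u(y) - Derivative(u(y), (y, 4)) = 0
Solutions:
 u(y) = (C1*sin(y) + C2*cos(y))*exp(-y) + (C3*sin(y) + C4*cos(y))*exp(y)


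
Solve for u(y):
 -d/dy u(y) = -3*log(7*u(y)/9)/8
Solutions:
 8*Integral(1/(-log(_y) - log(7) + 2*log(3)), (_y, u(y)))/3 = C1 - y


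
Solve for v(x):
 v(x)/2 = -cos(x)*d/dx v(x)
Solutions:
 v(x) = C1*(sin(x) - 1)^(1/4)/(sin(x) + 1)^(1/4)


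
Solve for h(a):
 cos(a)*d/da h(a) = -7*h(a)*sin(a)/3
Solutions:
 h(a) = C1*cos(a)^(7/3)


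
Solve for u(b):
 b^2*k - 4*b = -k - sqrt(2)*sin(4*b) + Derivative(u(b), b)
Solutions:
 u(b) = C1 + b^3*k/3 - 2*b^2 + b*k - sqrt(2)*cos(4*b)/4


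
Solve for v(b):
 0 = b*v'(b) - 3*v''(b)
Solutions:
 v(b) = C1 + C2*erfi(sqrt(6)*b/6)


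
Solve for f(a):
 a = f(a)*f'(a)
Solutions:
 f(a) = -sqrt(C1 + a^2)
 f(a) = sqrt(C1 + a^2)


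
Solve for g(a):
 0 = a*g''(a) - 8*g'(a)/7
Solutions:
 g(a) = C1 + C2*a^(15/7)


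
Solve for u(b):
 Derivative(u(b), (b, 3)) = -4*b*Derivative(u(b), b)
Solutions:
 u(b) = C1 + Integral(C2*airyai(-2^(2/3)*b) + C3*airybi(-2^(2/3)*b), b)


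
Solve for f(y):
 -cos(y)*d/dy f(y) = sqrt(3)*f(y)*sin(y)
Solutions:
 f(y) = C1*cos(y)^(sqrt(3))


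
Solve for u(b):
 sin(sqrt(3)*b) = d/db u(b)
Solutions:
 u(b) = C1 - sqrt(3)*cos(sqrt(3)*b)/3


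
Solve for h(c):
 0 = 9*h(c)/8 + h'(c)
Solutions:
 h(c) = C1*exp(-9*c/8)


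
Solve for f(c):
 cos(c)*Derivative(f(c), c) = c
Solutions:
 f(c) = C1 + Integral(c/cos(c), c)


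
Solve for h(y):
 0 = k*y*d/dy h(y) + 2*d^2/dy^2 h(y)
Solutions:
 h(y) = Piecewise((-sqrt(pi)*C1*erf(sqrt(k)*y/2)/sqrt(k) - C2, (k > 0) | (k < 0)), (-C1*y - C2, True))


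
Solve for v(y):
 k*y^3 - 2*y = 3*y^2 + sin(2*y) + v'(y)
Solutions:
 v(y) = C1 + k*y^4/4 - y^3 - y^2 + cos(2*y)/2


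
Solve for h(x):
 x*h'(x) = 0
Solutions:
 h(x) = C1


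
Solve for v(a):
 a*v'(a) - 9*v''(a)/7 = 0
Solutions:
 v(a) = C1 + C2*erfi(sqrt(14)*a/6)


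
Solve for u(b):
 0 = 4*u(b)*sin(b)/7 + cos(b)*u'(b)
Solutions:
 u(b) = C1*cos(b)^(4/7)


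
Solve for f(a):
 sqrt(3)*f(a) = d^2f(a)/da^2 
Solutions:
 f(a) = C1*exp(-3^(1/4)*a) + C2*exp(3^(1/4)*a)


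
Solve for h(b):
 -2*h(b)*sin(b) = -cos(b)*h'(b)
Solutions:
 h(b) = C1/cos(b)^2


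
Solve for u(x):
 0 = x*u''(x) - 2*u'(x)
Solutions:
 u(x) = C1 + C2*x^3


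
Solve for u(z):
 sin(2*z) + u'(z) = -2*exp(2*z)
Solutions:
 u(z) = C1 - exp(2*z) + cos(2*z)/2


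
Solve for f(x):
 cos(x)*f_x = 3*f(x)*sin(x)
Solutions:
 f(x) = C1/cos(x)^3


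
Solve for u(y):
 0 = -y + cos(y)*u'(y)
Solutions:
 u(y) = C1 + Integral(y/cos(y), y)


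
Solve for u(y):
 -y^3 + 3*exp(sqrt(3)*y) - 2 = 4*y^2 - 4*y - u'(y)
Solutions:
 u(y) = C1 + y^4/4 + 4*y^3/3 - 2*y^2 + 2*y - sqrt(3)*exp(sqrt(3)*y)


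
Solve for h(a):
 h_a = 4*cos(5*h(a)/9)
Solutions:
 -4*a - 9*log(sin(5*h(a)/9) - 1)/10 + 9*log(sin(5*h(a)/9) + 1)/10 = C1


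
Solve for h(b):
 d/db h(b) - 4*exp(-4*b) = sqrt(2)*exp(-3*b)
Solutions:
 h(b) = C1 - sqrt(2)*exp(-3*b)/3 - exp(-4*b)


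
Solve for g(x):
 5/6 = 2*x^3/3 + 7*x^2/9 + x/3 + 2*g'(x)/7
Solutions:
 g(x) = C1 - 7*x^4/12 - 49*x^3/54 - 7*x^2/12 + 35*x/12


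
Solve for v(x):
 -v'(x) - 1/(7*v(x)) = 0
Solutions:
 v(x) = -sqrt(C1 - 14*x)/7
 v(x) = sqrt(C1 - 14*x)/7


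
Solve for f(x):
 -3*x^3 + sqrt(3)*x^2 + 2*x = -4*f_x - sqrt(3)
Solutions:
 f(x) = C1 + 3*x^4/16 - sqrt(3)*x^3/12 - x^2/4 - sqrt(3)*x/4


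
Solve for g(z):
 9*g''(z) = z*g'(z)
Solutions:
 g(z) = C1 + C2*erfi(sqrt(2)*z/6)


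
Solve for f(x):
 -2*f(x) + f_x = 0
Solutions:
 f(x) = C1*exp(2*x)


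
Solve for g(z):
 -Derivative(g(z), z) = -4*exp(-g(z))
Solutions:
 g(z) = log(C1 + 4*z)


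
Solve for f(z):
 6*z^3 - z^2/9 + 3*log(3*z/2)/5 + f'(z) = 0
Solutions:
 f(z) = C1 - 3*z^4/2 + z^3/27 - 3*z*log(z)/5 - 3*z*log(3)/5 + 3*z*log(2)/5 + 3*z/5


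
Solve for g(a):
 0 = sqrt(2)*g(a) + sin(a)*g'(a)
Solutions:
 g(a) = C1*(cos(a) + 1)^(sqrt(2)/2)/(cos(a) - 1)^(sqrt(2)/2)


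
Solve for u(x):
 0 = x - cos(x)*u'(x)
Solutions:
 u(x) = C1 + Integral(x/cos(x), x)


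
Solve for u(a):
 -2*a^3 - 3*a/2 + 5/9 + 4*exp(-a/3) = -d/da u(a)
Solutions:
 u(a) = C1 + a^4/2 + 3*a^2/4 - 5*a/9 + 12*exp(-a/3)


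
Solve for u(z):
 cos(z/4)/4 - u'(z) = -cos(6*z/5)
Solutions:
 u(z) = C1 + sin(z/4) + 5*sin(6*z/5)/6


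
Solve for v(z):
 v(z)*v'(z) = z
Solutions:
 v(z) = -sqrt(C1 + z^2)
 v(z) = sqrt(C1 + z^2)


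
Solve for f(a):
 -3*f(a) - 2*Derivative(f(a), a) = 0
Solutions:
 f(a) = C1*exp(-3*a/2)


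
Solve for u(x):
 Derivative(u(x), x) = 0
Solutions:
 u(x) = C1


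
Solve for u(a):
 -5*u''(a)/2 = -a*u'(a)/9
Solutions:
 u(a) = C1 + C2*erfi(sqrt(5)*a/15)


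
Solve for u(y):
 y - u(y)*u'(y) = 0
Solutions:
 u(y) = -sqrt(C1 + y^2)
 u(y) = sqrt(C1 + y^2)


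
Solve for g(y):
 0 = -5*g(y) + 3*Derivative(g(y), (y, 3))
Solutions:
 g(y) = C3*exp(3^(2/3)*5^(1/3)*y/3) + (C1*sin(3^(1/6)*5^(1/3)*y/2) + C2*cos(3^(1/6)*5^(1/3)*y/2))*exp(-3^(2/3)*5^(1/3)*y/6)


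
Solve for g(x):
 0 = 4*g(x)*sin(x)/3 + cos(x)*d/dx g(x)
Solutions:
 g(x) = C1*cos(x)^(4/3)


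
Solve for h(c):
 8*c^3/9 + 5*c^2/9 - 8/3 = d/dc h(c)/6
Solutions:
 h(c) = C1 + 4*c^4/3 + 10*c^3/9 - 16*c


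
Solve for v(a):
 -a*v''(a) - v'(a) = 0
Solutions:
 v(a) = C1 + C2*log(a)


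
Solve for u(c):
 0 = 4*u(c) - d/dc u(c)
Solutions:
 u(c) = C1*exp(4*c)


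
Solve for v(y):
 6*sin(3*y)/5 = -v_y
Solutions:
 v(y) = C1 + 2*cos(3*y)/5


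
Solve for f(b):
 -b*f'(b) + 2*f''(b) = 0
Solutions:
 f(b) = C1 + C2*erfi(b/2)


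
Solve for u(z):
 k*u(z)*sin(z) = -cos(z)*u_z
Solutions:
 u(z) = C1*exp(k*log(cos(z)))


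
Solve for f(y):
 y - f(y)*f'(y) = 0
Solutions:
 f(y) = -sqrt(C1 + y^2)
 f(y) = sqrt(C1 + y^2)


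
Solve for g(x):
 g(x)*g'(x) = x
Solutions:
 g(x) = -sqrt(C1 + x^2)
 g(x) = sqrt(C1 + x^2)


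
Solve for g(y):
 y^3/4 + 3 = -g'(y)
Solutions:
 g(y) = C1 - y^4/16 - 3*y


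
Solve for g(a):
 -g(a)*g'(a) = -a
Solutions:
 g(a) = -sqrt(C1 + a^2)
 g(a) = sqrt(C1 + a^2)


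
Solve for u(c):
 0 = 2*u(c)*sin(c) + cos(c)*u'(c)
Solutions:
 u(c) = C1*cos(c)^2


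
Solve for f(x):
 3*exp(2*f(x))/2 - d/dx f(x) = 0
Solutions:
 f(x) = log(-sqrt(-1/(C1 + 3*x)))
 f(x) = log(-1/(C1 + 3*x))/2


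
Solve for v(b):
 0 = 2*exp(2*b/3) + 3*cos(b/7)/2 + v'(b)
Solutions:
 v(b) = C1 - 3*exp(2*b/3) - 21*sin(b/7)/2


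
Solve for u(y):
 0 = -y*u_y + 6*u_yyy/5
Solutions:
 u(y) = C1 + Integral(C2*airyai(5^(1/3)*6^(2/3)*y/6) + C3*airybi(5^(1/3)*6^(2/3)*y/6), y)


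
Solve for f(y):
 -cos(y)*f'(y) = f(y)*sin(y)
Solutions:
 f(y) = C1*cos(y)


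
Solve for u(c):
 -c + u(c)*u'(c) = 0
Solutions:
 u(c) = -sqrt(C1 + c^2)
 u(c) = sqrt(C1 + c^2)


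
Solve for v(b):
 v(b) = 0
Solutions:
 v(b) = 0


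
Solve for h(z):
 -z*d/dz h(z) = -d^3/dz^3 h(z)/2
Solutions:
 h(z) = C1 + Integral(C2*airyai(2^(1/3)*z) + C3*airybi(2^(1/3)*z), z)


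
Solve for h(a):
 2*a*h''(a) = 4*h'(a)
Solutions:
 h(a) = C1 + C2*a^3


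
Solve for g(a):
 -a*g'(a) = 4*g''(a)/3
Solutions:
 g(a) = C1 + C2*erf(sqrt(6)*a/4)


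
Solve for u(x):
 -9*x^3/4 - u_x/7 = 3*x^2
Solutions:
 u(x) = C1 - 63*x^4/16 - 7*x^3


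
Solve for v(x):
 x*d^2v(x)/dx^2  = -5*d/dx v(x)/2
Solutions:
 v(x) = C1 + C2/x^(3/2)


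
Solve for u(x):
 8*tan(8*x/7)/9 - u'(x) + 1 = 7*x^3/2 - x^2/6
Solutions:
 u(x) = C1 - 7*x^4/8 + x^3/18 + x - 7*log(cos(8*x/7))/9


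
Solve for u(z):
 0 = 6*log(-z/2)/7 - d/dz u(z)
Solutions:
 u(z) = C1 + 6*z*log(-z)/7 + 6*z*(-1 - log(2))/7


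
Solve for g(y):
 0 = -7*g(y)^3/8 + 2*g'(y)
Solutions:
 g(y) = -2*sqrt(2)*sqrt(-1/(C1 + 7*y))
 g(y) = 2*sqrt(2)*sqrt(-1/(C1 + 7*y))


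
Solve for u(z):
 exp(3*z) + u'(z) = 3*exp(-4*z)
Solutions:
 u(z) = C1 - exp(3*z)/3 - 3*exp(-4*z)/4


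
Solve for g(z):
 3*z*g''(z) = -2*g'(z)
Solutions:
 g(z) = C1 + C2*z^(1/3)


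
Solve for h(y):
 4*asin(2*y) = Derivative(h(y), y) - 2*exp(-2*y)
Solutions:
 h(y) = C1 + 4*y*asin(2*y) + 2*sqrt(1 - 4*y^2) - exp(-2*y)


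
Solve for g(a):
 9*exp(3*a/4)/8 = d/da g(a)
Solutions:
 g(a) = C1 + 3*exp(3*a/4)/2


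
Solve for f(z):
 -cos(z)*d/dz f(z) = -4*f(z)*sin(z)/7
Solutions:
 f(z) = C1/cos(z)^(4/7)


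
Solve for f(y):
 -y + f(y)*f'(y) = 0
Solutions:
 f(y) = -sqrt(C1 + y^2)
 f(y) = sqrt(C1 + y^2)


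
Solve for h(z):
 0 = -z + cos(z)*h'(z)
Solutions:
 h(z) = C1 + Integral(z/cos(z), z)


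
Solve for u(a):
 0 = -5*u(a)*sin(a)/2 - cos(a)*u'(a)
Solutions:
 u(a) = C1*cos(a)^(5/2)


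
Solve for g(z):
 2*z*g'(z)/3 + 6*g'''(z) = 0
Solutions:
 g(z) = C1 + Integral(C2*airyai(-3^(1/3)*z/3) + C3*airybi(-3^(1/3)*z/3), z)


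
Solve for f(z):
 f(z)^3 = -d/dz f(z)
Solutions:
 f(z) = -sqrt(2)*sqrt(-1/(C1 - z))/2
 f(z) = sqrt(2)*sqrt(-1/(C1 - z))/2


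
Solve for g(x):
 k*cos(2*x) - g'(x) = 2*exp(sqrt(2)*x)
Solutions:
 g(x) = C1 + k*sin(2*x)/2 - sqrt(2)*exp(sqrt(2)*x)


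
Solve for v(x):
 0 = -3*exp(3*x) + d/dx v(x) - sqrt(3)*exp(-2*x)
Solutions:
 v(x) = C1 + exp(3*x) - sqrt(3)*exp(-2*x)/2


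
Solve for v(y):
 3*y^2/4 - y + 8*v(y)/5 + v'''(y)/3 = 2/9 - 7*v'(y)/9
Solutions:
 v(y) = C1*exp(5^(1/3)*y*(-35/(324 + sqrt(113551))^(1/3) + 5^(1/3)*(324 + sqrt(113551))^(1/3))/30)*sin(sqrt(3)*5^(1/3)*y*(35/(324 + sqrt(113551))^(1/3) + 5^(1/3)*(324 + sqrt(113551))^(1/3))/30) + C2*exp(5^(1/3)*y*(-35/(324 + sqrt(113551))^(1/3) + 5^(1/3)*(324 + sqrt(113551))^(1/3))/30)*cos(sqrt(3)*5^(1/3)*y*(35/(324 + sqrt(113551))^(1/3) + 5^(1/3)*(324 + sqrt(113551))^(1/3))/30) + C3*exp(-5^(1/3)*y*(-35/(324 + sqrt(113551))^(1/3) + 5^(1/3)*(324 + sqrt(113551))^(1/3))/15) - 15*y^2/32 + 415*y/384 - 10685/27648


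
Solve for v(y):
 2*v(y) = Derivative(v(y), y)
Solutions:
 v(y) = C1*exp(2*y)


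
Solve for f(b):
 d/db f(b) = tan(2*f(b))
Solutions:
 f(b) = -asin(C1*exp(2*b))/2 + pi/2
 f(b) = asin(C1*exp(2*b))/2


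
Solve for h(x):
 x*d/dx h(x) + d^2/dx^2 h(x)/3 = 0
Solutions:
 h(x) = C1 + C2*erf(sqrt(6)*x/2)


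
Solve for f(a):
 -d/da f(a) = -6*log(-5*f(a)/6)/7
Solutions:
 -7*Integral(1/(log(-_y) - log(6) + log(5)), (_y, f(a)))/6 = C1 - a


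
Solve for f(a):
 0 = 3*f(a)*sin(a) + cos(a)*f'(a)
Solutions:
 f(a) = C1*cos(a)^3


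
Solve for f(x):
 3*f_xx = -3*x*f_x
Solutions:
 f(x) = C1 + C2*erf(sqrt(2)*x/2)


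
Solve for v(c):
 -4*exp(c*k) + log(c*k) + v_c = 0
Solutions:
 v(c) = C1 - c*log(c*k) + c + Piecewise((4*exp(c*k)/k, Ne(k, 0)), (4*c, True))


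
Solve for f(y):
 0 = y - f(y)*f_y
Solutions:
 f(y) = -sqrt(C1 + y^2)
 f(y) = sqrt(C1 + y^2)


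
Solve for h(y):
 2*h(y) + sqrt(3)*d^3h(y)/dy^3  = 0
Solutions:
 h(y) = C3*exp(-2^(1/3)*3^(5/6)*y/3) + (C1*sin(6^(1/3)*y/2) + C2*cos(6^(1/3)*y/2))*exp(2^(1/3)*3^(5/6)*y/6)


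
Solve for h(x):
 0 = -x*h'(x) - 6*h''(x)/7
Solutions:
 h(x) = C1 + C2*erf(sqrt(21)*x/6)


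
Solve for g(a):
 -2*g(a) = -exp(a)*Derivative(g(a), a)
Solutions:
 g(a) = C1*exp(-2*exp(-a))


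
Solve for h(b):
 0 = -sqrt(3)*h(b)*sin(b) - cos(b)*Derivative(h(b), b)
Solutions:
 h(b) = C1*cos(b)^(sqrt(3))


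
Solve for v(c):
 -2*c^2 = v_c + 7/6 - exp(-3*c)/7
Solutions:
 v(c) = C1 - 2*c^3/3 - 7*c/6 - exp(-3*c)/21


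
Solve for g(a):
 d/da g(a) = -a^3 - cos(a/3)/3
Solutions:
 g(a) = C1 - a^4/4 - sin(a/3)


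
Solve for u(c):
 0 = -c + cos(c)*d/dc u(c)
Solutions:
 u(c) = C1 + Integral(c/cos(c), c)


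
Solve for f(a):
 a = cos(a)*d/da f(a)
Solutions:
 f(a) = C1 + Integral(a/cos(a), a)


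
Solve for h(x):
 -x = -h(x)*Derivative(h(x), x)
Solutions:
 h(x) = -sqrt(C1 + x^2)
 h(x) = sqrt(C1 + x^2)


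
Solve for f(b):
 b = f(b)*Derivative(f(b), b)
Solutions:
 f(b) = -sqrt(C1 + b^2)
 f(b) = sqrt(C1 + b^2)


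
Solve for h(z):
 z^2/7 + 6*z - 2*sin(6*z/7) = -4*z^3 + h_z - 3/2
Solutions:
 h(z) = C1 + z^4 + z^3/21 + 3*z^2 + 3*z/2 + 7*cos(6*z/7)/3


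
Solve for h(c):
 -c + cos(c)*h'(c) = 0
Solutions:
 h(c) = C1 + Integral(c/cos(c), c)


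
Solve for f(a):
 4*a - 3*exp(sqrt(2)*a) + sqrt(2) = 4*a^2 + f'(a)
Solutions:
 f(a) = C1 - 4*a^3/3 + 2*a^2 + sqrt(2)*a - 3*sqrt(2)*exp(sqrt(2)*a)/2


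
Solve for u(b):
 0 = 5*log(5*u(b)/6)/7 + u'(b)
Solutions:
 7*Integral(1/(log(_y) - log(6) + log(5)), (_y, u(b)))/5 = C1 - b


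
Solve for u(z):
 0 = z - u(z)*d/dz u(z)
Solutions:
 u(z) = -sqrt(C1 + z^2)
 u(z) = sqrt(C1 + z^2)


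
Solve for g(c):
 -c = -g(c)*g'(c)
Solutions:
 g(c) = -sqrt(C1 + c^2)
 g(c) = sqrt(C1 + c^2)


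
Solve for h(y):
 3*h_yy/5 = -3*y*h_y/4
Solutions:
 h(y) = C1 + C2*erf(sqrt(10)*y/4)


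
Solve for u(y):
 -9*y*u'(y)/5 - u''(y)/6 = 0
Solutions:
 u(y) = C1 + C2*erf(3*sqrt(15)*y/5)


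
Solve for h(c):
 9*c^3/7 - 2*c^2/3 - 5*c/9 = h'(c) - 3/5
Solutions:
 h(c) = C1 + 9*c^4/28 - 2*c^3/9 - 5*c^2/18 + 3*c/5


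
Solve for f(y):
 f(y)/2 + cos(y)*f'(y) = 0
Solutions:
 f(y) = C1*(sin(y) - 1)^(1/4)/(sin(y) + 1)^(1/4)


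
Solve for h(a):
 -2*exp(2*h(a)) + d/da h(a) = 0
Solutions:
 h(a) = log(-sqrt(-1/(C1 + 2*a))) - log(2)/2
 h(a) = log(-1/(C1 + 2*a))/2 - log(2)/2


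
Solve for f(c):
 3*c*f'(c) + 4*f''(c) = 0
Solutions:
 f(c) = C1 + C2*erf(sqrt(6)*c/4)


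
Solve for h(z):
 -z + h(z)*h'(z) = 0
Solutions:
 h(z) = -sqrt(C1 + z^2)
 h(z) = sqrt(C1 + z^2)


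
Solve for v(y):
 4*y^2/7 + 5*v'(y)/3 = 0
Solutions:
 v(y) = C1 - 4*y^3/35


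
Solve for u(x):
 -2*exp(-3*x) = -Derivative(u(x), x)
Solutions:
 u(x) = C1 - 2*exp(-3*x)/3


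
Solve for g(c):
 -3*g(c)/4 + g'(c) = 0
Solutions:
 g(c) = C1*exp(3*c/4)


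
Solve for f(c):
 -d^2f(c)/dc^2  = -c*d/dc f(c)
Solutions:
 f(c) = C1 + C2*erfi(sqrt(2)*c/2)


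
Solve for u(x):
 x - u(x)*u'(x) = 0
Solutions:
 u(x) = -sqrt(C1 + x^2)
 u(x) = sqrt(C1 + x^2)


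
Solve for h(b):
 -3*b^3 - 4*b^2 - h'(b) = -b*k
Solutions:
 h(b) = C1 - 3*b^4/4 - 4*b^3/3 + b^2*k/2


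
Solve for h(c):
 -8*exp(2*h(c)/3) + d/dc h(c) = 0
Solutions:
 h(c) = 3*log(-sqrt(-1/(C1 + 8*c))) - 3*log(2) + 3*log(6)/2
 h(c) = 3*log(-1/(C1 + 8*c))/2 - 3*log(2) + 3*log(6)/2


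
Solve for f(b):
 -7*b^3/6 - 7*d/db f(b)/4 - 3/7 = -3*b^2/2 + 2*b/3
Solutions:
 f(b) = C1 - b^4/6 + 2*b^3/7 - 4*b^2/21 - 12*b/49


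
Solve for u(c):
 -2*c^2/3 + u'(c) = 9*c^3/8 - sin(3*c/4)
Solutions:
 u(c) = C1 + 9*c^4/32 + 2*c^3/9 + 4*cos(3*c/4)/3


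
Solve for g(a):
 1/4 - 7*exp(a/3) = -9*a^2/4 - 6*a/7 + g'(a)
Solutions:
 g(a) = C1 + 3*a^3/4 + 3*a^2/7 + a/4 - 21*exp(a/3)


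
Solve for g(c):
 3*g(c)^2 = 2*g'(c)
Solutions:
 g(c) = -2/(C1 + 3*c)


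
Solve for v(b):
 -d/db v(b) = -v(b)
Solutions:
 v(b) = C1*exp(b)


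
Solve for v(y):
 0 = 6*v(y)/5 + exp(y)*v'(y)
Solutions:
 v(y) = C1*exp(6*exp(-y)/5)


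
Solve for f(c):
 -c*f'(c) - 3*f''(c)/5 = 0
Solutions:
 f(c) = C1 + C2*erf(sqrt(30)*c/6)


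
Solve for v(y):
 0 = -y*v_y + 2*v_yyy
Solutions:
 v(y) = C1 + Integral(C2*airyai(2^(2/3)*y/2) + C3*airybi(2^(2/3)*y/2), y)


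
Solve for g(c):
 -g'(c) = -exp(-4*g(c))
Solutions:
 g(c) = log(-I*(C1 + 4*c)^(1/4))
 g(c) = log(I*(C1 + 4*c)^(1/4))
 g(c) = log(-(C1 + 4*c)^(1/4))
 g(c) = log(C1 + 4*c)/4


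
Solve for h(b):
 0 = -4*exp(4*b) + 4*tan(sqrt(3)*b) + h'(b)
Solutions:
 h(b) = C1 + exp(4*b) + 4*sqrt(3)*log(cos(sqrt(3)*b))/3


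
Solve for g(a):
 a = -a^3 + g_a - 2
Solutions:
 g(a) = C1 + a^4/4 + a^2/2 + 2*a


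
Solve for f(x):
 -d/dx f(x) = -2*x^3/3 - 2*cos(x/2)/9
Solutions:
 f(x) = C1 + x^4/6 + 4*sin(x/2)/9


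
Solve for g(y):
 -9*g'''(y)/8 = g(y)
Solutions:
 g(y) = C3*exp(-2*3^(1/3)*y/3) + (C1*sin(3^(5/6)*y/3) + C2*cos(3^(5/6)*y/3))*exp(3^(1/3)*y/3)


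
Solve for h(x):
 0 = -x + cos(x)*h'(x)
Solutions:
 h(x) = C1 + Integral(x/cos(x), x)


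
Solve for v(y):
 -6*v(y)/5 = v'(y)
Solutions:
 v(y) = C1*exp(-6*y/5)


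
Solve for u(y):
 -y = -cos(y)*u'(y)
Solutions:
 u(y) = C1 + Integral(y/cos(y), y)


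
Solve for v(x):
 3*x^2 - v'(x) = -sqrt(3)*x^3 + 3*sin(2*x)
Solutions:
 v(x) = C1 + sqrt(3)*x^4/4 + x^3 + 3*cos(2*x)/2


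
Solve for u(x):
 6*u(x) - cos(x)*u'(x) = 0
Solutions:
 u(x) = C1*(sin(x)^3 + 3*sin(x)^2 + 3*sin(x) + 1)/(sin(x)^3 - 3*sin(x)^2 + 3*sin(x) - 1)


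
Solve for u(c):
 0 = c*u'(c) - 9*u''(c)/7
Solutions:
 u(c) = C1 + C2*erfi(sqrt(14)*c/6)


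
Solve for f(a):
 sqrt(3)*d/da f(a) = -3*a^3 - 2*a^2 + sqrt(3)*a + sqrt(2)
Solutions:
 f(a) = C1 - sqrt(3)*a^4/4 - 2*sqrt(3)*a^3/9 + a^2/2 + sqrt(6)*a/3


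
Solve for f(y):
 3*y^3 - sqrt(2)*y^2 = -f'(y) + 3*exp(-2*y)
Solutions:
 f(y) = C1 - 3*y^4/4 + sqrt(2)*y^3/3 - 3*exp(-2*y)/2


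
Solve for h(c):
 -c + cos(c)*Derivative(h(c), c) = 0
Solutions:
 h(c) = C1 + Integral(c/cos(c), c)


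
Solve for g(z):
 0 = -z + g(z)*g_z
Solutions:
 g(z) = -sqrt(C1 + z^2)
 g(z) = sqrt(C1 + z^2)


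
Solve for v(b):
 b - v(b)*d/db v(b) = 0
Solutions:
 v(b) = -sqrt(C1 + b^2)
 v(b) = sqrt(C1 + b^2)


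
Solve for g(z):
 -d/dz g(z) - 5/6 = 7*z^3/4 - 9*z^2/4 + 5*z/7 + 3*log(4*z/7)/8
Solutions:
 g(z) = C1 - 7*z^4/16 + 3*z^3/4 - 5*z^2/14 - 3*z*log(z)/8 - 3*z*log(2)/4 - 11*z/24 + 3*z*log(7)/8


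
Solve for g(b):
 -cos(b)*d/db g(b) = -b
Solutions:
 g(b) = C1 + Integral(b/cos(b), b)


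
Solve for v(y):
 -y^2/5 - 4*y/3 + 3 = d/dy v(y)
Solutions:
 v(y) = C1 - y^3/15 - 2*y^2/3 + 3*y


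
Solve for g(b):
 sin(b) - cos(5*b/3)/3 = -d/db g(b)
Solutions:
 g(b) = C1 + sin(5*b/3)/5 + cos(b)


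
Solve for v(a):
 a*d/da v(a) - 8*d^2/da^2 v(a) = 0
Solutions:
 v(a) = C1 + C2*erfi(a/4)


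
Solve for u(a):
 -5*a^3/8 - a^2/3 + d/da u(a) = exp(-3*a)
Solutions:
 u(a) = C1 + 5*a^4/32 + a^3/9 - exp(-3*a)/3
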